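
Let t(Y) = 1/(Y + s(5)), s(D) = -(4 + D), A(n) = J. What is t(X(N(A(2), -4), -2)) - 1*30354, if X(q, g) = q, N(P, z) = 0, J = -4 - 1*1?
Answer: -273187/9 ≈ -30354.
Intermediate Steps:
J = -5 (J = -4 - 1 = -5)
A(n) = -5
s(D) = -4 - D
t(Y) = 1/(-9 + Y) (t(Y) = 1/(Y + (-4 - 1*5)) = 1/(Y + (-4 - 5)) = 1/(Y - 9) = 1/(-9 + Y))
t(X(N(A(2), -4), -2)) - 1*30354 = 1/(-9 + 0) - 1*30354 = 1/(-9) - 30354 = -⅑ - 30354 = -273187/9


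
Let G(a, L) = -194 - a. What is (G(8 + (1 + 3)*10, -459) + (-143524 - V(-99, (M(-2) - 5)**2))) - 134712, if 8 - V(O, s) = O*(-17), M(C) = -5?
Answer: -276803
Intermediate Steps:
V(O, s) = 8 + 17*O (V(O, s) = 8 - O*(-17) = 8 - (-17)*O = 8 + 17*O)
(G(8 + (1 + 3)*10, -459) + (-143524 - V(-99, (M(-2) - 5)**2))) - 134712 = ((-194 - (8 + (1 + 3)*10)) + (-143524 - (8 + 17*(-99)))) - 134712 = ((-194 - (8 + 4*10)) + (-143524 - (8 - 1683))) - 134712 = ((-194 - (8 + 40)) + (-143524 - 1*(-1675))) - 134712 = ((-194 - 1*48) + (-143524 + 1675)) - 134712 = ((-194 - 48) - 141849) - 134712 = (-242 - 141849) - 134712 = -142091 - 134712 = -276803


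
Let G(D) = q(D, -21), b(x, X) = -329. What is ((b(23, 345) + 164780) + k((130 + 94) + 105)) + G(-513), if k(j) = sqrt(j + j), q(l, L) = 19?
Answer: 164470 + sqrt(658) ≈ 1.6450e+5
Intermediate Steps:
G(D) = 19
k(j) = sqrt(2)*sqrt(j) (k(j) = sqrt(2*j) = sqrt(2)*sqrt(j))
((b(23, 345) + 164780) + k((130 + 94) + 105)) + G(-513) = ((-329 + 164780) + sqrt(2)*sqrt((130 + 94) + 105)) + 19 = (164451 + sqrt(2)*sqrt(224 + 105)) + 19 = (164451 + sqrt(2)*sqrt(329)) + 19 = (164451 + sqrt(658)) + 19 = 164470 + sqrt(658)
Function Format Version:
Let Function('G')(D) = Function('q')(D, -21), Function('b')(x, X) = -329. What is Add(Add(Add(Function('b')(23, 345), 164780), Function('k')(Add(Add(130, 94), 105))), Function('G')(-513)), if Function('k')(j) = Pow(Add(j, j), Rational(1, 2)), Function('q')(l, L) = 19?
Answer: Add(164470, Pow(658, Rational(1, 2))) ≈ 1.6450e+5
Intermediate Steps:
Function('G')(D) = 19
Function('k')(j) = Mul(Pow(2, Rational(1, 2)), Pow(j, Rational(1, 2))) (Function('k')(j) = Pow(Mul(2, j), Rational(1, 2)) = Mul(Pow(2, Rational(1, 2)), Pow(j, Rational(1, 2))))
Add(Add(Add(Function('b')(23, 345), 164780), Function('k')(Add(Add(130, 94), 105))), Function('G')(-513)) = Add(Add(Add(-329, 164780), Mul(Pow(2, Rational(1, 2)), Pow(Add(Add(130, 94), 105), Rational(1, 2)))), 19) = Add(Add(164451, Mul(Pow(2, Rational(1, 2)), Pow(Add(224, 105), Rational(1, 2)))), 19) = Add(Add(164451, Mul(Pow(2, Rational(1, 2)), Pow(329, Rational(1, 2)))), 19) = Add(Add(164451, Pow(658, Rational(1, 2))), 19) = Add(164470, Pow(658, Rational(1, 2)))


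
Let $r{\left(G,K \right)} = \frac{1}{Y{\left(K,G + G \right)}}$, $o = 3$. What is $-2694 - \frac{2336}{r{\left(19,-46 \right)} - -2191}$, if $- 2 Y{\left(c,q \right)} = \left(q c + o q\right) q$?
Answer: $- \frac{183323217634}{68021787} \approx -2695.1$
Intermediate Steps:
$Y{\left(c,q \right)} = - \frac{q \left(3 q + c q\right)}{2}$ ($Y{\left(c,q \right)} = - \frac{\left(q c + 3 q\right) q}{2} = - \frac{\left(c q + 3 q\right) q}{2} = - \frac{\left(3 q + c q\right) q}{2} = - \frac{q \left(3 q + c q\right)}{2}$)
$r{\left(G,K \right)} = \frac{1}{2 G^{2} \left(-3 - K\right)}$ ($r{\left(G,K \right)} = \frac{1}{\frac{1}{2} \left(G + G\right)^{2} \left(-3 - K\right)} = \frac{1}{\frac{1}{2} \left(2 G\right)^{2} \left(-3 - K\right)} = \frac{1}{\frac{1}{2} \cdot 4 G^{2} \left(-3 - K\right)} = \frac{1}{2 G^{2} \left(-3 - K\right)}$)
$-2694 - \frac{2336}{r{\left(19,-46 \right)} - -2191} = -2694 - \frac{2336}{- \frac{1}{2 \cdot 361 \left(3 - 46\right)} - -2191} = -2694 - \frac{2336}{\left(- \frac{1}{2}\right) \frac{1}{361} \frac{1}{-43} + 2191} = -2694 - \frac{2336}{\left(- \frac{1}{2}\right) \frac{1}{361} \left(- \frac{1}{43}\right) + 2191} = -2694 - \frac{2336}{\frac{1}{31046} + 2191} = -2694 - \frac{2336}{\frac{68021787}{31046}} = -2694 - \frac{72523456}{68021787} = - \frac{183323217634}{68021787}$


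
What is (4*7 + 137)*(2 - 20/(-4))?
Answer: 1155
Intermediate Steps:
(4*7 + 137)*(2 - 20/(-4)) = (28 + 137)*(2 - 20*(-1)/4) = 165*(2 - 4*(-5/4)) = 165*(2 + 5) = 165*7 = 1155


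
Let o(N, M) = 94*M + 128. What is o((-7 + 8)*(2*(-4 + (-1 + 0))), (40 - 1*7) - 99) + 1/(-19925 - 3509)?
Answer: -142384985/23434 ≈ -6076.0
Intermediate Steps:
o(N, M) = 128 + 94*M
o((-7 + 8)*(2*(-4 + (-1 + 0))), (40 - 1*7) - 99) + 1/(-19925 - 3509) = (128 + 94*((40 - 1*7) - 99)) + 1/(-19925 - 3509) = (128 + 94*((40 - 7) - 99)) + 1/(-23434) = (128 + 94*(33 - 99)) - 1/23434 = (128 + 94*(-66)) - 1/23434 = (128 - 6204) - 1/23434 = -6076 - 1/23434 = -142384985/23434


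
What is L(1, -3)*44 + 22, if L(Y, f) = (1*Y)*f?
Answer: -110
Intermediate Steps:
L(Y, f) = Y*f
L(1, -3)*44 + 22 = (1*(-3))*44 + 22 = -3*44 + 22 = -132 + 22 = -110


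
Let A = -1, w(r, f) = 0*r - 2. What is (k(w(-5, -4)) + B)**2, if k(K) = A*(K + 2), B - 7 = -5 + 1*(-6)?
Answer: 16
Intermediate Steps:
w(r, f) = -2 (w(r, f) = 0 - 2 = -2)
B = -4 (B = 7 + (-5 + 1*(-6)) = 7 + (-5 - 6) = 7 - 11 = -4)
k(K) = -2 - K (k(K) = -(K + 2) = -(2 + K) = -2 - K)
(k(w(-5, -4)) + B)**2 = ((-2 - 1*(-2)) - 4)**2 = ((-2 + 2) - 4)**2 = (0 - 4)**2 = (-4)**2 = 16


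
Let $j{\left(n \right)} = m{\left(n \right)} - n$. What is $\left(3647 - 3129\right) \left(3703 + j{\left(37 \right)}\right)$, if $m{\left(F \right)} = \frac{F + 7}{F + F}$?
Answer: $1899296$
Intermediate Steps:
$m{\left(F \right)} = \frac{7 + F}{2 F}$
$j{\left(n \right)} = - n + \frac{7 + n}{2 n}$ ($j{\left(n \right)} = \frac{7 + n}{2 n} - n = - n + \frac{7 + n}{2 n}$)
$\left(3647 - 3129\right) \left(3703 + j{\left(37 \right)}\right) = \left(3647 - 3129\right) \left(3703 + \left(\frac{1}{2} - 37 + \frac{7}{2 \cdot 37}\right)\right) = 518 \left(3703 + \left(\frac{1}{2} - 37 + \frac{7}{2} \cdot \frac{1}{37}\right)\right) = 518 \left(3703 + \left(\frac{1}{2} - 37 + \frac{7}{74}\right)\right) = 518 \left(3703 - \frac{1347}{37}\right) = 518 \cdot \frac{135664}{37} = 1899296$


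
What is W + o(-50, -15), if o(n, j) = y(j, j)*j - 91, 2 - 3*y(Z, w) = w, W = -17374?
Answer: -17550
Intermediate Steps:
y(Z, w) = ⅔ - w/3
o(n, j) = -91 + j*(⅔ - j/3) (o(n, j) = (⅔ - j/3)*j - 91 = j*(⅔ - j/3) - 91 = -91 + j*(⅔ - j/3))
W + o(-50, -15) = -17374 + (-91 - ⅓*(-15)*(-2 - 15)) = -17374 + (-91 - ⅓*(-15)*(-17)) = -17374 + (-91 - 85) = -17374 - 176 = -17550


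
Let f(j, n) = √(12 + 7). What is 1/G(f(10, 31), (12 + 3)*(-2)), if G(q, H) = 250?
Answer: 1/250 ≈ 0.0040000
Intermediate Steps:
f(j, n) = √19
1/G(f(10, 31), (12 + 3)*(-2)) = 1/250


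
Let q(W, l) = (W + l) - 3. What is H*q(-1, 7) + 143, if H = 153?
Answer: 602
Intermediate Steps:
q(W, l) = -3 + W + l
H*q(-1, 7) + 143 = 153*(-3 - 1 + 7) + 143 = 153*3 + 143 = 459 + 143 = 602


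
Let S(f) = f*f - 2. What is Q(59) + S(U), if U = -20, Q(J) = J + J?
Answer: 516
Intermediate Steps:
Q(J) = 2*J
S(f) = -2 + f² (S(f) = f² - 2 = -2 + f²)
Q(59) + S(U) = 2*59 + (-2 + (-20)²) = 118 + (-2 + 400) = 118 + 398 = 516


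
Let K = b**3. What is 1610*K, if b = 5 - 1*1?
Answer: 103040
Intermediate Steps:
b = 4 (b = 5 - 1 = 4)
K = 64 (K = 4**3 = 64)
1610*K = 1610*64 = 103040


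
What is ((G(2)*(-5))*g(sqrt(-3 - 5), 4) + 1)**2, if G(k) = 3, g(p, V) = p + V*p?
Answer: (1 - 150*I*sqrt(2))**2 ≈ -44999.0 - 424.3*I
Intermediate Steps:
((G(2)*(-5))*g(sqrt(-3 - 5), 4) + 1)**2 = ((3*(-5))*(sqrt(-3 - 5)*(1 + 4)) + 1)**2 = (-15*sqrt(-8)*5 + 1)**2 = (-15*2*I*sqrt(2)*5 + 1)**2 = (-150*I*sqrt(2) + 1)**2 = (1 - 150*I*sqrt(2))**2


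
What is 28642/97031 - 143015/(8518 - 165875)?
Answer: 18383907659/15268507067 ≈ 1.2040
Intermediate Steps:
28642/97031 - 143015/(8518 - 165875) = 28642*(1/97031) - 143015/(-157357) = 28642/97031 - 143015*(-1/157357) = 28642/97031 + 143015/157357 = 18383907659/15268507067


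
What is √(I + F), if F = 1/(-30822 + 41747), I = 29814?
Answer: √142338744587/2185 ≈ 172.67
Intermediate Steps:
F = 1/10925 ≈ 9.1533e-5
√(I + F) = √(29814 + 1/10925) = √(325717951/10925) = √142338744587/2185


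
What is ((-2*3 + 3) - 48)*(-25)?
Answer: 1275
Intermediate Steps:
((-2*3 + 3) - 48)*(-25) = ((-6 + 3) - 48)*(-25) = (-3 - 48)*(-25) = -51*(-25) = 1275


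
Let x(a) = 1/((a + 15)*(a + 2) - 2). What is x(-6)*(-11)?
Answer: 11/38 ≈ 0.28947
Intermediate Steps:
x(a) = 1/(-2 + (2 + a)*(15 + a)) (x(a) = 1/((15 + a)*(2 + a) - 2) = 1/((2 + a)*(15 + a) - 2) = 1/(-2 + (2 + a)*(15 + a)))
x(-6)*(-11) = -11/(28 + (-6)² + 17*(-6)) = -11/(28 + 36 - 102) = -11/(-38) = -1/38*(-11) = 11/38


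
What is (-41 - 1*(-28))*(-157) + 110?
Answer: 2151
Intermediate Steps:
(-41 - 1*(-28))*(-157) + 110 = (-41 + 28)*(-157) + 110 = -13*(-157) + 110 = 2041 + 110 = 2151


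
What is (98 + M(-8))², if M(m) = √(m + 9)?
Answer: 9801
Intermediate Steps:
M(m) = √(9 + m)
(98 + M(-8))² = (98 + √(9 - 8))² = (98 + √1)² = (98 + 1)² = 99² = 9801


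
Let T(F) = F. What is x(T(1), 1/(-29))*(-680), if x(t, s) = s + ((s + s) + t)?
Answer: -17680/29 ≈ -609.66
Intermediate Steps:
x(t, s) = t + 3*s (x(t, s) = s + (2*s + t) = s + (t + 2*s) = t + 3*s)
x(T(1), 1/(-29))*(-680) = (1 + 3/(-29))*(-680) = (1 + 3*(-1/29))*(-680) = (1 - 3/29)*(-680) = (26/29)*(-680) = -17680/29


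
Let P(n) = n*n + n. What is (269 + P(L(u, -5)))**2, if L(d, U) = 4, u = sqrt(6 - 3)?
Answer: 83521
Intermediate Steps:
u = sqrt(3) ≈ 1.7320
P(n) = n + n**2 (P(n) = n**2 + n = n + n**2)
(269 + P(L(u, -5)))**2 = (269 + 4*(1 + 4))**2 = (269 + 4*5)**2 = (269 + 20)**2 = 289**2 = 83521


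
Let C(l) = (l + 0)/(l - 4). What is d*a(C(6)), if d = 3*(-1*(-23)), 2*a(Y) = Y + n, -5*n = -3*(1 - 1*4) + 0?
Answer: 207/5 ≈ 41.400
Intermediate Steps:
n = -9/5 (n = -(-3*(1 - 1*4) + 0)/5 = -(-3*(1 - 4) + 0)/5 = -(-3*(-3) + 0)/5 = -(9 + 0)/5 = -⅕*9 = -9/5 ≈ -1.8000)
C(l) = l/(-4 + l)
a(Y) = -9/10 + Y/2 (a(Y) = (Y - 9/5)/2 = (-9/5 + Y)/2 = -9/10 + Y/2)
d = 69 (d = 3*23 = 69)
d*a(C(6)) = 69*(-9/10 + (6/(-4 + 6))/2) = 69*(-9/10 + (6/2)/2) = 69*(-9/10 + (6*(½))/2) = 69*(-9/10 + (½)*3) = 69*(-9/10 + 3/2) = 69*(⅗) = 207/5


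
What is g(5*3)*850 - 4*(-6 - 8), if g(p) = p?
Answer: 12806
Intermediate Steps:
g(5*3)*850 - 4*(-6 - 8) = (5*3)*850 - 4*(-6 - 8) = 15*850 - 4*(-14) = 12750 + 56 = 12806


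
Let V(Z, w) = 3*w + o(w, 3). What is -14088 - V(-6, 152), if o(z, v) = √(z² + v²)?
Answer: -14544 - √23113 ≈ -14696.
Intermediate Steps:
o(z, v) = √(v² + z²)
V(Z, w) = √(9 + w²) + 3*w (V(Z, w) = 3*w + √(3² + w²) = 3*w + √(9 + w²) = √(9 + w²) + 3*w)
-14088 - V(-6, 152) = -14088 - (√(9 + 152²) + 3*152) = -14088 - (√(9 + 23104) + 456) = -14088 - (√23113 + 456) = -14088 - (456 + √23113) = -14088 + (-456 - √23113) = -14544 - √23113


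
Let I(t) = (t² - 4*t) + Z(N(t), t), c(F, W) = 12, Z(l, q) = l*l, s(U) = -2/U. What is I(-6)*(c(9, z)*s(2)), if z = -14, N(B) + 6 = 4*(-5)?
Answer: -8832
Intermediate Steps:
N(B) = -26 (N(B) = -6 + 4*(-5) = -6 - 20 = -26)
Z(l, q) = l²
I(t) = 676 + t² - 4*t (I(t) = (t² - 4*t) + (-26)² = (t² - 4*t) + 676 = 676 + t² - 4*t)
I(-6)*(c(9, z)*s(2)) = (676 + (-6)² - 4*(-6))*(12*(-2/2)) = (676 + 36 + 24)*(12*(-2*½)) = 736*(12*(-1)) = 736*(-12) = -8832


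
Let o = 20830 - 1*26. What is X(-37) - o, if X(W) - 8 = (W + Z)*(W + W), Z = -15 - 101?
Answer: -9474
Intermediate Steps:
Z = -116
X(W) = 8 + 2*W*(-116 + W) (X(W) = 8 + (W - 116)*(W + W) = 8 + (-116 + W)*(2*W) = 8 + 2*W*(-116 + W))
o = 20804 (o = 20830 - 26 = 20804)
X(-37) - o = (8 - 232*(-37) + 2*(-37)**2) - 1*20804 = (8 + 8584 + 2*1369) - 20804 = (8 + 8584 + 2738) - 20804 = 11330 - 20804 = -9474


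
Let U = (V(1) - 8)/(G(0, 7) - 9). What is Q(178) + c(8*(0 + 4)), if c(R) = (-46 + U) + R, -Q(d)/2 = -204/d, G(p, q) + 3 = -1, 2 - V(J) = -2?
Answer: -13190/1157 ≈ -11.400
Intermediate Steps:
V(J) = 4 (V(J) = 2 - 1*(-2) = 2 + 2 = 4)
G(p, q) = -4 (G(p, q) = -3 - 1 = -4)
Q(d) = 408/d (Q(d) = -(-408)/d = 408/d)
U = 4/13 (U = (4 - 8)/(-4 - 9) = -4/(-13) = -4*(-1/13) = 4/13 ≈ 0.30769)
c(R) = -594/13 + R (c(R) = (-46 + 4/13) + R = -594/13 + R)
Q(178) + c(8*(0 + 4)) = 408/178 + (-594/13 + 8*(0 + 4)) = 408*(1/178) + (-594/13 + 8*4) = 204/89 + (-594/13 + 32) = 204/89 - 178/13 = -13190/1157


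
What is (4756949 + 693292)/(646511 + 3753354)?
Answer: 5450241/4399865 ≈ 1.2387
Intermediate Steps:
(4756949 + 693292)/(646511 + 3753354) = 5450241/4399865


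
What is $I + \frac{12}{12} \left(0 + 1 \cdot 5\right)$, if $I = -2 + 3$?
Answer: $6$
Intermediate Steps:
$I = 1$
$I + \frac{12}{12} \left(0 + 1 \cdot 5\right) = 1 + \frac{12}{12} \left(0 + 1 \cdot 5\right) = 1 + 12 \cdot \frac{1}{12} \left(0 + 5\right) = 1 + 1 \cdot 5 = 1 + 5 = 6$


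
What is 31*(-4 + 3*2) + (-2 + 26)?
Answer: 86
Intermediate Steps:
31*(-4 + 3*2) + (-2 + 26) = 31*(-4 + 6) + 24 = 31*2 + 24 = 62 + 24 = 86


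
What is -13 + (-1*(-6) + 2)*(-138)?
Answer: -1117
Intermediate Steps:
-13 + (-1*(-6) + 2)*(-138) = -13 + (6 + 2)*(-138) = -13 + 8*(-138) = -13 - 1104 = -1117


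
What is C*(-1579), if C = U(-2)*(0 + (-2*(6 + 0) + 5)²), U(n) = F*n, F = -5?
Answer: -773710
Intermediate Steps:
U(n) = -5*n
C = 490 (C = (-5*(-2))*(0 + (-2*(6 + 0) + 5)²) = 10*(0 + (-2*6 + 5)²) = 10*(0 + (-12 + 5)²) = 10*(0 + (-7)²) = 10*(0 + 49) = 10*49 = 490)
C*(-1579) = 490*(-1579) = -773710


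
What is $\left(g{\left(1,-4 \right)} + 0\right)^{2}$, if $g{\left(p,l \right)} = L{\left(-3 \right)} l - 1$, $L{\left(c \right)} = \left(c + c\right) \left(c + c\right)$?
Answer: $21025$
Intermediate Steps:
$L{\left(c \right)} = 4 c^{2}$ ($L{\left(c \right)} = 2 c 2 c = 4 c^{2}$)
$g{\left(p,l \right)} = -1 + 36 l$ ($g{\left(p,l \right)} = 4 \left(-3\right)^{2} l - 1 = 4 \cdot 9 l - 1 = 36 l - 1 = -1 + 36 l$)
$\left(g{\left(1,-4 \right)} + 0\right)^{2} = \left(\left(-1 + 36 \left(-4\right)\right) + 0\right)^{2} = \left(\left(-1 - 144\right) + 0\right)^{2} = \left(-145 + 0\right)^{2} = \left(-145\right)^{2} = 21025$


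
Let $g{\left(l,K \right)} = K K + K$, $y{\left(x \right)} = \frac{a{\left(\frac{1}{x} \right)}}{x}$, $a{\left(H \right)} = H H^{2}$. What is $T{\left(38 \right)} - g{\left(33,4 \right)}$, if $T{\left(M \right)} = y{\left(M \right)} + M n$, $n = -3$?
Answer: $- \frac{279408223}{2085136} \approx -134.0$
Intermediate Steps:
$a{\left(H \right)} = H^{3}$
$y{\left(x \right)} = \frac{1}{x^{4}}$ ($y{\left(x \right)} = \frac{\left(\frac{1}{x}\right)^{3}}{x} = \frac{1}{x^{3} x} = \frac{1}{x^{4}}$)
$g{\left(l,K \right)} = K + K^{2}$ ($g{\left(l,K \right)} = K^{2} + K = K + K^{2}$)
$T{\left(M \right)} = \frac{1}{M^{4}} - 3 M$ ($T{\left(M \right)} = \frac{1}{M^{4}} + M \left(-3\right) = \frac{1}{M^{4}} - 3 M$)
$T{\left(38 \right)} - g{\left(33,4 \right)} = \left(\frac{1}{2085136} - 114\right) - 4 \left(1 + 4\right) = \left(\frac{1}{2085136} - 114\right) - 4 \cdot 5 = - \frac{237705503}{2085136} - 20 = - \frac{279408223}{2085136}$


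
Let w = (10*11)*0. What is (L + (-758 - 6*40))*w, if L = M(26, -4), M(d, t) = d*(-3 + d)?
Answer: 0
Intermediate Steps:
w = 0 (w = 110*0 = 0)
L = 598 (L = 26*(-3 + 26) = 26*23 = 598)
(L + (-758 - 6*40))*w = (598 + (-758 - 6*40))*0 = (598 + (-758 - 240))*0 = (598 - 998)*0 = -400*0 = 0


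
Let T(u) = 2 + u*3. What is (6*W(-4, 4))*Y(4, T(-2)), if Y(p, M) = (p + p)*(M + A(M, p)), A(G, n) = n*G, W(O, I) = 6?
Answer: -5760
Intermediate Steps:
T(u) = 2 + 3*u
A(G, n) = G*n
Y(p, M) = 2*p*(M + M*p) (Y(p, M) = (p + p)*(M + M*p) = (2*p)*(M + M*p) = 2*p*(M + M*p))
(6*W(-4, 4))*Y(4, T(-2)) = (6*6)*(2*(2 + 3*(-2))*4*(1 + 4)) = 36*(2*(2 - 6)*4*5) = 36*(2*(-4)*4*5) = 36*(-160) = -5760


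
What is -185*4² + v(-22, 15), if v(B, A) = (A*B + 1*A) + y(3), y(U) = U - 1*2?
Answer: -3274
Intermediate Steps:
y(U) = -2 + U (y(U) = U - 2 = -2 + U)
v(B, A) = 1 + A + A*B (v(B, A) = (A*B + 1*A) + (-2 + 3) = (A*B + A) + 1 = (A + A*B) + 1 = 1 + A + A*B)
-185*4² + v(-22, 15) = -185*4² + (1 + 15 + 15*(-22)) = -185*16 + (1 + 15 - 330) = -2960 - 314 = -3274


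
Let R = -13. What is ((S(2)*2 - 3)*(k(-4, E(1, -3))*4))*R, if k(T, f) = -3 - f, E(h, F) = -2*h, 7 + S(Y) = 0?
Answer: -884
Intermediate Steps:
S(Y) = -7 (S(Y) = -7 + 0 = -7)
((S(2)*2 - 3)*(k(-4, E(1, -3))*4))*R = ((-7*2 - 3)*((-3 - (-2))*4))*(-13) = ((-14 - 3)*((-3 - 1*(-2))*4))*(-13) = -17*(-3 + 2)*4*(-13) = -(-17)*4*(-13) = -17*(-4)*(-13) = 68*(-13) = -884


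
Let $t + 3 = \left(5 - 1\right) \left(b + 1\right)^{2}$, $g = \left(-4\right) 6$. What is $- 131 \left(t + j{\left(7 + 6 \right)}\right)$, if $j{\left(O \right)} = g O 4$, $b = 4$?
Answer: $150781$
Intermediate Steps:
$g = -24$
$j{\left(O \right)} = - 96 O$ ($j{\left(O \right)} = - 24 O 4 = - 96 O$)
$t = 97$ ($t = -3 + \left(5 - 1\right) \left(4 + 1\right)^{2} = -3 + 4 \cdot 5^{2} = -3 + 4 \cdot 25 = -3 + 100 = 97$)
$- 131 \left(t + j{\left(7 + 6 \right)}\right) = - 131 \left(97 - 96 \left(7 + 6\right)\right) = - 131 \left(97 - 1248\right) = \left(-131\right) \left(-1151\right) = 150781$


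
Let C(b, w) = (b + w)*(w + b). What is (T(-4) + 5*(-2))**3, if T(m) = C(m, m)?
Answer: 157464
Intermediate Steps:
C(b, w) = (b + w)**2 (C(b, w) = (b + w)*(b + w) = (b + w)**2)
T(m) = 4*m**2 (T(m) = (m + m)**2 = (2*m)**2 = 4*m**2)
(T(-4) + 5*(-2))**3 = (4*(-4)**2 + 5*(-2))**3 = (4*16 - 10)**3 = (64 - 10)**3 = 54**3 = 157464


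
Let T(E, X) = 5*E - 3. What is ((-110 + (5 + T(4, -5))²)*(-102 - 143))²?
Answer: 8396056900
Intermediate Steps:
T(E, X) = -3 + 5*E
((-110 + (5 + T(4, -5))²)*(-102 - 143))² = ((-110 + (5 + (-3 + 5*4))²)*(-102 - 143))² = ((-110 + (5 + (-3 + 20))²)*(-245))² = ((-110 + (5 + 17)²)*(-245))² = ((-110 + 22²)*(-245))² = ((-110 + 484)*(-245))² = (374*(-245))² = (-91630)² = 8396056900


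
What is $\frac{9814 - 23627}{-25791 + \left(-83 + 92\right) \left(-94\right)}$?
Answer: $\frac{13813}{26637} \approx 0.51856$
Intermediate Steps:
$\frac{9814 - 23627}{-25791 + \left(-83 + 92\right) \left(-94\right)} = - \frac{13813}{-25791 + 9 \left(-94\right)} = - \frac{13813}{-25791 - 846} = - \frac{13813}{-26637} = \left(-13813\right) \left(- \frac{1}{26637}\right) = \frac{13813}{26637}$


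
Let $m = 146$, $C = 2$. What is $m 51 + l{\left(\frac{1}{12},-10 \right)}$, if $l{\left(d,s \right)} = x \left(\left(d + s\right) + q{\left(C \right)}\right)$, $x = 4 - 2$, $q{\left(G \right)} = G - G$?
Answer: $\frac{44557}{6} \approx 7426.2$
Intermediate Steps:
$q{\left(G \right)} = 0$
$x = 2$
$l{\left(d,s \right)} = 2 d + 2 s$ ($l{\left(d,s \right)} = 2 \left(\left(d + s\right) + 0\right) = 2 \left(d + s\right) = 2 d + 2 s$)
$m 51 + l{\left(\frac{1}{12},-10 \right)} = 146 \cdot 51 + \left(\frac{2}{12} + 2 \left(-10\right)\right) = 7446 + \left(2 \cdot \frac{1}{12} - 20\right) = 7446 + \left(\frac{1}{6} - 20\right) = 7446 - \frac{119}{6} = \frac{44557}{6}$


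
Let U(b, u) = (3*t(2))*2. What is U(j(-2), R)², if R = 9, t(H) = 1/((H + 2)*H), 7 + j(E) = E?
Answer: 9/16 ≈ 0.56250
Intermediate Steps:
j(E) = -7 + E
t(H) = 1/(H*(2 + H)) (t(H) = 1/((2 + H)*H) = 1/(H*(2 + H)))
U(b, u) = ¾ (U(b, u) = (3*(1/(2*(2 + 2))))*2 = (3*((½)/4))*2 = (3*((½)*(¼)))*2 = (3*(⅛))*2 = (3/8)*2 = ¾)
U(j(-2), R)² = (¾)² = 9/16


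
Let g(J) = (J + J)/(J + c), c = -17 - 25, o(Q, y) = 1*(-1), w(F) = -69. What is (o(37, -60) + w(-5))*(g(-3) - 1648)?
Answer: 346052/3 ≈ 1.1535e+5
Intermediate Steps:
o(Q, y) = -1
c = -42
g(J) = 2*J/(-42 + J) (g(J) = (J + J)/(J - 42) = (2*J)/(-42 + J) = 2*J/(-42 + J))
(o(37, -60) + w(-5))*(g(-3) - 1648) = (-1 - 69)*(2*(-3)/(-42 - 3) - 1648) = -70*(2*(-3)/(-45) - 1648) = -70*(2*(-3)*(-1/45) - 1648) = -70*(2/15 - 1648) = -70*(-24718/15) = 346052/3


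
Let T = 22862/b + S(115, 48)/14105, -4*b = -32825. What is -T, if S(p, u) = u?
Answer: -19868456/7123025 ≈ -2.7893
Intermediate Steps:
b = 32825/4 (b = -¼*(-32825) = 32825/4 ≈ 8206.3)
T = 19868456/7123025 (T = 22862/(32825/4) + 48/14105 = 22862*(4/32825) + 48*(1/14105) = 91448/32825 + 48/14105 = 19868456/7123025 ≈ 2.7893)
-T = -1*19868456/7123025 = -19868456/7123025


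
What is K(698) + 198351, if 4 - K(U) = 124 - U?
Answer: 198929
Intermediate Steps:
K(U) = -120 + U (K(U) = 4 - (124 - U) = 4 + (-124 + U) = -120 + U)
K(698) + 198351 = (-120 + 698) + 198351 = 578 + 198351 = 198929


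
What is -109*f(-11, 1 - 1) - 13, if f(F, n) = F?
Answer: 1186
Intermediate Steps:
-109*f(-11, 1 - 1) - 13 = -109*(-11) - 13 = 1199 - 13 = 1186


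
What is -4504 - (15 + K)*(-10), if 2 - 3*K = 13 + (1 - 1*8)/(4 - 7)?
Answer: -39586/9 ≈ -4398.4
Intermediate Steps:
K = -40/9 (K = 2/3 - (13 + (1 - 1*8)/(4 - 7))/3 = 2/3 - (13 + (1 - 8)/(-3))/3 = 2/3 - (13 - 7*(-1/3))/3 = 2/3 - (13 + 7/3)/3 = 2/3 - 1/3*46/3 = 2/3 - 46/9 = -40/9 ≈ -4.4444)
-4504 - (15 + K)*(-10) = -4504 - (15 - 40/9)*(-10) = -4504 - 95*(-10)/9 = -4504 - 1*(-950/9) = -4504 + 950/9 = -39586/9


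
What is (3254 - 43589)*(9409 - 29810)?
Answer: 822874335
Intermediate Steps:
(3254 - 43589)*(9409 - 29810) = -40335*(-20401) = 822874335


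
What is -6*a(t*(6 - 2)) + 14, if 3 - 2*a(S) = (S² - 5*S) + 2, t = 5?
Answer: 911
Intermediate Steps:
a(S) = ½ - S²/2 + 5*S/2 (a(S) = 3/2 - ((S² - 5*S) + 2)/2 = 3/2 - (2 + S² - 5*S)/2 = 3/2 + (-1 - S²/2 + 5*S/2) = ½ - S²/2 + 5*S/2)
-6*a(t*(6 - 2)) + 14 = -6*(½ - 25*(6 - 2)²/2 + 5*(5*(6 - 2))/2) + 14 = -6*(½ - (5*4)²/2 + 5*(5*4)/2) + 14 = -6*(½ - ½*20² + (5/2)*20) + 14 = -6*(½ - ½*400 + 50) + 14 = -6*(½ - 200 + 50) + 14 = -6*(-299/2) + 14 = 897 + 14 = 911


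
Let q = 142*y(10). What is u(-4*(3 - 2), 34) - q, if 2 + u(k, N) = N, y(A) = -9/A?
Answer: 799/5 ≈ 159.80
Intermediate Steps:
u(k, N) = -2 + N
q = -639/5 (q = 142*(-9/10) = -639/5 ≈ -127.80)
u(-4*(3 - 2), 34) - q = (-2 + 34) - 1*(-639/5) = 32 + 639/5 = 799/5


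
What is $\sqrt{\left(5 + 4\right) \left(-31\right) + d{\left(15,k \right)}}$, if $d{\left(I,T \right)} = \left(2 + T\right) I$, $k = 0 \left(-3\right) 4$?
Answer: $i \sqrt{249} \approx 15.78 i$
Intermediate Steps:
$k = 0$ ($k = 0 \cdot 4 = 0$)
$d{\left(I,T \right)} = I \left(2 + T\right)$
$\sqrt{\left(5 + 4\right) \left(-31\right) + d{\left(15,k \right)}} = \sqrt{\left(5 + 4\right) \left(-31\right) + 15 \left(2 + 0\right)} = \sqrt{9 \left(-31\right) + 15 \cdot 2} = \sqrt{-279 + 30} = \sqrt{-249} = i \sqrt{249}$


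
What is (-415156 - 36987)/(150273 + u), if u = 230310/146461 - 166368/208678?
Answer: -6909465882089897/2296422864191433 ≈ -3.0088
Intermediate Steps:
u = 11847103266/15281594279 (u = 230310*(1/146461) - 166368*1/208678 = 230310/146461 - 83184/104339 = 11847103266/15281594279 ≈ 0.77525)
(-415156 - 36987)/(150273 + u) = (-415156 - 36987)/(150273 + 11847103266/15281594279) = -452143/2296422864191433/15281594279 = -452143*15281594279/2296422864191433 = -6909465882089897/2296422864191433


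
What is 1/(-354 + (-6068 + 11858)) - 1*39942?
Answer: -217124711/5436 ≈ -39942.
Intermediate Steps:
1/(-354 + (-6068 + 11858)) - 1*39942 = 1/(-354 + 5790) - 39942 = 1/5436 - 39942 = -217124711/5436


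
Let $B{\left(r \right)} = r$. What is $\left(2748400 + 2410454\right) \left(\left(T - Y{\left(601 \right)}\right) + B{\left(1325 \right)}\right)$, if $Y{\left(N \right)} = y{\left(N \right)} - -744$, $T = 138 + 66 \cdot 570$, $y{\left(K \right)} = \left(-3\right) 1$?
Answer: $197800780068$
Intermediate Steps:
$y{\left(K \right)} = -3$
$T = 37758$ ($T = 138 + 37620 = 37758$)
$Y{\left(N \right)} = 741$ ($Y{\left(N \right)} = -3 - -744 = -3 + 744 = 741$)
$\left(2748400 + 2410454\right) \left(\left(T - Y{\left(601 \right)}\right) + B{\left(1325 \right)}\right) = \left(2748400 + 2410454\right) \left(\left(37758 - 741\right) + 1325\right) = 5158854 \left(\left(37758 - 741\right) + 1325\right) = 5158854 \left(37017 + 1325\right) = 5158854 \cdot 38342 = 197800780068$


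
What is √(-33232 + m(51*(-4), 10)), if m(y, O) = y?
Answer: 2*I*√8359 ≈ 182.86*I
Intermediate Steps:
√(-33232 + m(51*(-4), 10)) = √(-33232 + 51*(-4)) = √(-33232 - 204) = √(-33436) = 2*I*√8359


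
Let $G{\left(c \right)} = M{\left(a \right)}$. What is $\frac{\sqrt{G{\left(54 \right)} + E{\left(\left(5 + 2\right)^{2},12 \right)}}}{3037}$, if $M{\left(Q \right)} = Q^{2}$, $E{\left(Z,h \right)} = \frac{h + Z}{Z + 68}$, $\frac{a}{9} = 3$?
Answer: $\frac{\sqrt{1109602}}{118443} \approx 0.0088935$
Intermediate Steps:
$a = 27$ ($a = 9 \cdot 3 = 27$)
$E{\left(Z,h \right)} = \frac{Z + h}{68 + Z}$
$G{\left(c \right)} = 729$ ($G{\left(c \right)} = 27^{2} = 729$)
$\frac{\sqrt{G{\left(54 \right)} + E{\left(\left(5 + 2\right)^{2},12 \right)}}}{3037} = \frac{\sqrt{729 + \frac{\left(5 + 2\right)^{2} + 12}{68 + \left(5 + 2\right)^{2}}}}{3037} = \sqrt{729 + \frac{7^{2} + 12}{68 + 7^{2}}} \cdot \frac{1}{3037} = \sqrt{729 + \frac{49 + 12}{68 + 49}} \cdot \frac{1}{3037} = \sqrt{729 + \frac{1}{117} \cdot 61} \cdot \frac{1}{3037} = \sqrt{729 + \frac{61}{117}} \cdot \frac{1}{3037} = \sqrt{\frac{85354}{117}} \cdot \frac{1}{3037} = \frac{\sqrt{1109602}}{39} \cdot \frac{1}{3037} = \frac{\sqrt{1109602}}{118443}$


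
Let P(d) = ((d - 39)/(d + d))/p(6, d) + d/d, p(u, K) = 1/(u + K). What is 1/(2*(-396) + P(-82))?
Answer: -41/34730 ≈ -0.0011805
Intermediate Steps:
p(u, K) = 1/(K + u)
P(d) = 1 + (-39 + d)*(6 + d)/(2*d) (P(d) = ((d - 39)/(d + d))/(1/(d + 6)) + d/d = ((-39 + d)/((2*d)))/(1/(6 + d)) + 1 = ((-39 + d)*(1/(2*d)))*(6 + d) + 1 = ((-39 + d)/(2*d))*(6 + d) + 1 = (-39 + d)*(6 + d)/(2*d) + 1 = 1 + (-39 + d)*(6 + d)/(2*d))
1/(2*(-396) + P(-82)) = 1/(2*(-396) + (-31/2 + (½)*(-82) - 117/(-82))) = 1/(-792 + (-31/2 - 41 - 117*(-1/82))) = 1/(-792 + (-31/2 - 41 + 117/82)) = 1/(-792 - 2258/41) = 1/(-34730/41) = -41/34730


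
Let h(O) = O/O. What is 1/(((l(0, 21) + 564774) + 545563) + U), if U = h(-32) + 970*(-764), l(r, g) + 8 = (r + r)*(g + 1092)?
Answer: 1/369250 ≈ 2.7082e-6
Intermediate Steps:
l(r, g) = -8 + 2*r*(1092 + g) (l(r, g) = -8 + (r + r)*(g + 1092) = -8 + (2*r)*(1092 + g) = -8 + 2*r*(1092 + g))
h(O) = 1
U = -741079 (U = 1 + 970*(-764) = 1 - 741080 = -741079)
1/(((l(0, 21) + 564774) + 545563) + U) = 1/((((-8 + 2184*0 + 2*21*0) + 564774) + 545563) - 741079) = 1/((((-8 + 0 + 0) + 564774) + 545563) - 741079) = 1/(((-8 + 564774) + 545563) - 741079) = 1/((564766 + 545563) - 741079) = 1/(1110329 - 741079) = 1/369250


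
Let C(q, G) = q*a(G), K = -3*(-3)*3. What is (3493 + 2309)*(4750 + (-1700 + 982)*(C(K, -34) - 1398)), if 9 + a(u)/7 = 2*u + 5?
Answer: 62540094516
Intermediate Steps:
K = 27 (K = 9*3 = 27)
a(u) = -28 + 14*u (a(u) = -63 + 7*(2*u + 5) = -63 + 7*(5 + 2*u) = -63 + (35 + 14*u) = -28 + 14*u)
C(q, G) = q*(-28 + 14*G)
(3493 + 2309)*(4750 + (-1700 + 982)*(C(K, -34) - 1398)) = (3493 + 2309)*(4750 + (-1700 + 982)*(14*27*(-2 - 34) - 1398)) = 5802*(4750 - 718*(14*27*(-36) - 1398)) = 5802*(4750 - 718*(-13608 - 1398)) = 5802*(4750 - 718*(-15006)) = 5802*(4750 + 10774308) = 5802*10779058 = 62540094516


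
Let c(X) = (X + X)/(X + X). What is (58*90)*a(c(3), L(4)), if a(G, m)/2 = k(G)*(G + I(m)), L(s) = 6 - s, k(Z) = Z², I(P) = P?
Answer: 31320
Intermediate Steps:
c(X) = 1 (c(X) = (2*X)/((2*X)) = (2*X)*(1/(2*X)) = 1)
a(G, m) = 2*G²*(G + m) (a(G, m) = 2*(G²*(G + m)) = 2*G²*(G + m))
(58*90)*a(c(3), L(4)) = (58*90)*(2*1²*(1 + (6 - 1*4))) = 5220*(2*1*(1 + (6 - 4))) = 5220*(2*1*(1 + 2)) = 5220*(2*1*3) = 5220*6 = 31320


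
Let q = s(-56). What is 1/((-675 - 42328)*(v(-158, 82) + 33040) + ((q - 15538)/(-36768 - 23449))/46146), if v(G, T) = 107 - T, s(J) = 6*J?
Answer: -1389386841/1975561083827280058 ≈ -7.0329e-10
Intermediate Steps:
q = -336 (q = 6*(-56) = -336)
1/((-675 - 42328)*(v(-158, 82) + 33040) + ((q - 15538)/(-36768 - 23449))/46146) = 1/((-675 - 42328)*((107 - 1*82) + 33040) + ((-336 - 15538)/(-36768 - 23449))/46146) = 1/(-43003*((107 - 82) + 33040) - 15874/(-60217)*(1/46146)) = 1/(-43003*(25 + 33040) - 15874*(-1/60217)*(1/46146)) = 1/(-43003*33065 + (15874/60217)*(1/46146)) = 1/(-1421894195 + 7937/1389386841) = 1/(-1975561083827280058/1389386841) = -1389386841/1975561083827280058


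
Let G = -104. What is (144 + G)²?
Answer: 1600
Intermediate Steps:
(144 + G)² = (144 - 104)² = 40² = 1600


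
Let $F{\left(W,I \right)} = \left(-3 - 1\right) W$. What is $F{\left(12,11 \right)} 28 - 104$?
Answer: $-1448$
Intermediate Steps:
$F{\left(W,I \right)} = - 4 W$ ($F{\left(W,I \right)} = \left(-3 - 1\right) W = - 4 W$)
$F{\left(12,11 \right)} 28 - 104 = \left(-4\right) 12 \cdot 28 - 104 = \left(-48\right) 28 - 104 = -1344 - 104 = -1448$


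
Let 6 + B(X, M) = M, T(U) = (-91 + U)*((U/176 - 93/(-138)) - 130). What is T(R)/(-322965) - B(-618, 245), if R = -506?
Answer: -947815391/3961704 ≈ -239.24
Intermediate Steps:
T(U) = (-91 + U)*(-5949/46 + U/176) (T(U) = (-91 + U)*((U*(1/176) - 93*(-1/138)) - 130) = (-91 + U)*((U/176 + 31/46) - 130) = (-91 + U)*((31/46 + U/176) - 130) = (-91 + U)*(-5949/46 + U/176))
B(X, M) = -6 + M
T(R)/(-322965) - B(-618, 245) = (541359/46 - 525605/4048*(-506) + (1/176)*(-506)²)/(-322965) - (-6 + 245) = (541359/46 + 525605/8 + (1/176)*256036)*(-1/322965) - 1*239 = (541359/46 + 525605/8 + 5819/4)*(-1/322965) - 239 = (14522025/184)*(-1/322965) - 239 = -968135/3961704 - 239 = -947815391/3961704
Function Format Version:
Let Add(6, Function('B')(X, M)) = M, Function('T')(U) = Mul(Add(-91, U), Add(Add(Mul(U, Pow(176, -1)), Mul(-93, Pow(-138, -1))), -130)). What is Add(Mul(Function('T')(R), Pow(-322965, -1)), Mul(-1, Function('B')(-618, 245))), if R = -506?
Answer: Rational(-947815391, 3961704) ≈ -239.24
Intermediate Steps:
Function('T')(U) = Mul(Add(-91, U), Add(Rational(-5949, 46), Mul(Rational(1, 176), U))) (Function('T')(U) = Mul(Add(-91, U), Add(Add(Mul(U, Rational(1, 176)), Mul(-93, Rational(-1, 138))), -130)) = Mul(Add(-91, U), Add(Add(Mul(Rational(1, 176), U), Rational(31, 46)), -130)) = Mul(Add(-91, U), Add(Add(Rational(31, 46), Mul(Rational(1, 176), U)), -130)) = Mul(Add(-91, U), Add(Rational(-5949, 46), Mul(Rational(1, 176), U))))
Function('B')(X, M) = Add(-6, M)
Add(Mul(Function('T')(R), Pow(-322965, -1)), Mul(-1, Function('B')(-618, 245))) = Add(Mul(Add(Rational(541359, 46), Mul(Rational(-525605, 4048), -506), Mul(Rational(1, 176), Pow(-506, 2))), Pow(-322965, -1)), Mul(-1, Add(-6, 245))) = Add(Mul(Add(Rational(541359, 46), Rational(525605, 8), Mul(Rational(1, 176), 256036)), Rational(-1, 322965)), Mul(-1, 239)) = Add(Mul(Add(Rational(541359, 46), Rational(525605, 8), Rational(5819, 4)), Rational(-1, 322965)), -239) = Add(Mul(Rational(14522025, 184), Rational(-1, 322965)), -239) = Add(Rational(-968135, 3961704), -239) = Rational(-947815391, 3961704)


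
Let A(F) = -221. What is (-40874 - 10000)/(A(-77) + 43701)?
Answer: -25437/21740 ≈ -1.1701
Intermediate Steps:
(-40874 - 10000)/(A(-77) + 43701) = (-40874 - 10000)/(-221 + 43701) = -50874/43480 = -50874*1/43480 = -25437/21740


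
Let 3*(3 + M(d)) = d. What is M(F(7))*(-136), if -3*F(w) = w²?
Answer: 10336/9 ≈ 1148.4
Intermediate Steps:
F(w) = -w²/3
M(d) = -3 + d/3
M(F(7))*(-136) = (-3 + (-⅓*7²)/3)*(-136) = (-3 + (-⅓*49)/3)*(-136) = (-3 + (⅓)*(-49/3))*(-136) = (-3 - 49/9)*(-136) = -76/9*(-136) = 10336/9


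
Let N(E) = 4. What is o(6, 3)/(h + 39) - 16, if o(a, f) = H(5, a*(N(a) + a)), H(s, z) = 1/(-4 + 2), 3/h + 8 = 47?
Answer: -16269/1016 ≈ -16.013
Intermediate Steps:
h = 1/13 (h = 3/(-8 + 47) = 3/39 = 3*(1/39) = 1/13 ≈ 0.076923)
H(s, z) = -1/2 (H(s, z) = 1/(-2) = -1/2)
o(a, f) = -1/2
o(6, 3)/(h + 39) - 16 = -1/2/(1/13 + 39) - 16 = -1/2/(508/13) - 16 = (13/508)*(-1/2) - 16 = -13/1016 - 16 = -16269/1016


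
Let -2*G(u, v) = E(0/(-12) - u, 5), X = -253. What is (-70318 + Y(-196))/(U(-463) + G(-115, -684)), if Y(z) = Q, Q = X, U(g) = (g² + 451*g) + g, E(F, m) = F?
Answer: -141142/10071 ≈ -14.015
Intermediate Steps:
U(g) = g² + 452*g
Q = -253
Y(z) = -253
G(u, v) = u/2 (G(u, v) = -(0/(-12) - u)/2 = -(0*(-1/12) - u)/2 = -(0 - u)/2 = -(-1)*u/2 = u/2)
(-70318 + Y(-196))/(U(-463) + G(-115, -684)) = (-70318 - 253)/(-463*(452 - 463) + (½)*(-115)) = -70571/(-463*(-11) - 115/2) = -70571/(5093 - 115/2) = -70571/10071/2 = -70571*2/10071 = -141142/10071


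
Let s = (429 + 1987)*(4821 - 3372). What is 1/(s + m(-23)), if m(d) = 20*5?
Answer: 1/3500884 ≈ 2.8564e-7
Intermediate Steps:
m(d) = 100
s = 3500784 (s = 2416*1449 = 3500784)
1/(s + m(-23)) = 1/(3500784 + 100) = 1/3500884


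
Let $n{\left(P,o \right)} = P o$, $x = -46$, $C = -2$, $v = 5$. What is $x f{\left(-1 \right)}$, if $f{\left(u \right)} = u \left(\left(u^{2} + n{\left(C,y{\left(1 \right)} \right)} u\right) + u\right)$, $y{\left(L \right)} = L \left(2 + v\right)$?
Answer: $644$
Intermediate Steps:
$y{\left(L \right)} = 7 L$ ($y{\left(L \right)} = L \left(2 + 5\right) = L 7 = 7 L$)
$f{\left(u \right)} = u \left(u^{2} - 13 u\right)$ ($f{\left(u \right)} = u \left(\left(u^{2} + - 2 \cdot 7 \cdot 1 u\right) + u\right) = u \left(\left(u^{2} + \left(-2\right) 7 u\right) + u\right) = u \left(\left(u^{2} - 14 u\right) + u\right) = u \left(u^{2} - 13 u\right)$)
$x f{\left(-1 \right)} = - 46 \left(-1\right)^{2} \left(-13 - 1\right) = - 46 \cdot 1 \left(-14\right) = \left(-46\right) \left(-14\right) = 644$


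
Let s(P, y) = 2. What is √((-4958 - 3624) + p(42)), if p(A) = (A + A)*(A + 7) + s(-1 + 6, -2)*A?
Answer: I*√4382 ≈ 66.197*I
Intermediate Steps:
p(A) = 2*A + 2*A*(7 + A) (p(A) = (A + A)*(A + 7) + 2*A = (2*A)*(7 + A) + 2*A = 2*A*(7 + A) + 2*A = 2*A + 2*A*(7 + A))
√((-4958 - 3624) + p(42)) = √((-4958 - 3624) + 2*42*(8 + 42)) = √(-8582 + 2*42*50) = √(-8582 + 4200) = √(-4382) = I*√4382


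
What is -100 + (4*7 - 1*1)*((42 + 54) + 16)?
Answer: 2924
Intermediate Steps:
-100 + (4*7 - 1*1)*((42 + 54) + 16) = -100 + (28 - 1)*(96 + 16) = -100 + 27*112 = -100 + 3024 = 2924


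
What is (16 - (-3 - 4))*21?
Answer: 483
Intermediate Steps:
(16 - (-3 - 4))*21 = (16 - 1*(-7))*21 = (16 + 7)*21 = 23*21 = 483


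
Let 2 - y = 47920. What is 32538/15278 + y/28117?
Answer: 91389871/214785763 ≈ 0.42549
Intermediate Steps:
y = -47918 (y = 2 - 1*47920 = 2 - 47920 = -47918)
32538/15278 + y/28117 = 32538/15278 - 47918/28117 = 32538*(1/15278) - 47918*1/28117 = 16269/7639 - 47918/28117 = 91389871/214785763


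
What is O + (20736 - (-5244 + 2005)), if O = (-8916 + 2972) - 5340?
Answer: 12691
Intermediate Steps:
O = -11284 (O = -5944 - 5340 = -11284)
O + (20736 - (-5244 + 2005)) = -11284 + (20736 - (-5244 + 2005)) = -11284 + (20736 - 1*(-3239)) = -11284 + (20736 + 3239) = -11284 + 23975 = 12691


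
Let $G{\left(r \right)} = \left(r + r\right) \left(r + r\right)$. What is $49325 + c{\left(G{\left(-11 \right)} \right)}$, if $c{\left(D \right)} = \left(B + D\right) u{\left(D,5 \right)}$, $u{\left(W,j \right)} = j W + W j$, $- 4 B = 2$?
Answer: $2389465$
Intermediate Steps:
$B = - \frac{1}{2}$ ($B = \left(- \frac{1}{4}\right) 2 = - \frac{1}{2} \approx -0.5$)
$G{\left(r \right)} = 4 r^{2}$ ($G{\left(r \right)} = 2 r 2 r = 4 r^{2}$)
$u{\left(W,j \right)} = 2 W j$ ($u{\left(W,j \right)} = W j + W j = 2 W j$)
$c{\left(D \right)} = 10 D \left(- \frac{1}{2} + D\right)$ ($c{\left(D \right)} = \left(- \frac{1}{2} + D\right) 2 D 5 = \left(- \frac{1}{2} + D\right) 10 D = 10 D \left(- \frac{1}{2} + D\right)$)
$49325 + c{\left(G{\left(-11 \right)} \right)} = 49325 + 5 \cdot 4 \left(-11\right)^{2} \left(-1 + 2 \cdot 4 \left(-11\right)^{2}\right) = 49325 + 5 \cdot 4 \cdot 121 \left(-1 + 2 \cdot 4 \cdot 121\right) = 49325 + 5 \cdot 484 \left(-1 + 2 \cdot 484\right) = 49325 + 5 \cdot 484 \left(-1 + 968\right) = 49325 + 5 \cdot 484 \cdot 967 = 49325 + 2340140 = 2389465$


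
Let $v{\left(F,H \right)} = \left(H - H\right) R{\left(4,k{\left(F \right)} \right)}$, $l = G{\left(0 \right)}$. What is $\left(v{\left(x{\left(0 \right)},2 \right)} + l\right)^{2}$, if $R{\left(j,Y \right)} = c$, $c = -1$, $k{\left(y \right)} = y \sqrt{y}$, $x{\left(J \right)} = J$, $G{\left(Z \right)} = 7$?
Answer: $49$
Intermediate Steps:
$k{\left(y \right)} = y^{\frac{3}{2}}$
$l = 7$
$R{\left(j,Y \right)} = -1$
$v{\left(F,H \right)} = 0$ ($v{\left(F,H \right)} = \left(H - H\right) \left(-1\right) = 0 \left(-1\right) = 0$)
$\left(v{\left(x{\left(0 \right)},2 \right)} + l\right)^{2} = \left(0 + 7\right)^{2} = 7^{2} = 49$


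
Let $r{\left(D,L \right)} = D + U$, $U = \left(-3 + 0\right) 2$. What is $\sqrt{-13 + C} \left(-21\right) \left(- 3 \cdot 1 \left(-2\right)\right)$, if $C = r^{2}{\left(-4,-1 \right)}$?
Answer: $- 126 \sqrt{87} \approx -1175.3$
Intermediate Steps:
$U = -6$ ($U = \left(-3\right) 2 = -6$)
$r{\left(D,L \right)} = -6 + D$ ($r{\left(D,L \right)} = D - 6 = -6 + D$)
$C = 100$ ($C = \left(-6 - 4\right)^{2} = \left(-10\right)^{2} = 100$)
$\sqrt{-13 + C} \left(-21\right) \left(- 3 \cdot 1 \left(-2\right)\right) = \sqrt{-13 + 100} \left(-21\right) \left(- 3 \cdot 1 \left(-2\right)\right) = \sqrt{87} \left(-21\right) \left(\left(-3\right) \left(-2\right)\right) = - 21 \sqrt{87} \cdot 6 = - 126 \sqrt{87}$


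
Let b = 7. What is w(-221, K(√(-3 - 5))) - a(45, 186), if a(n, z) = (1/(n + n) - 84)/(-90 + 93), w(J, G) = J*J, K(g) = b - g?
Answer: 13194629/270 ≈ 48869.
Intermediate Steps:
K(g) = 7 - g
w(J, G) = J²
a(n, z) = -28 + 1/(6*n) (a(n, z) = (1/(2*n) - 84)/3 = (1/(2*n) - 84)*(⅓) = (-84 + 1/(2*n))*(⅓) = -28 + 1/(6*n))
w(-221, K(√(-3 - 5))) - a(45, 186) = (-221)² - (-28 + (⅙)/45) = 48841 - (-28 + (⅙)*(1/45)) = 48841 - (-28 + 1/270) = 48841 - 1*(-7559/270) = 48841 + 7559/270 = 13194629/270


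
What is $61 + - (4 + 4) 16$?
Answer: $-67$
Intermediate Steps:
$61 + - (4 + 4) 16 = 61 + \left(-1\right) 8 \cdot 16 = 61 - 128 = -67$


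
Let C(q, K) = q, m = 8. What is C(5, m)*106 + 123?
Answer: 653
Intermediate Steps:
C(5, m)*106 + 123 = 5*106 + 123 = 530 + 123 = 653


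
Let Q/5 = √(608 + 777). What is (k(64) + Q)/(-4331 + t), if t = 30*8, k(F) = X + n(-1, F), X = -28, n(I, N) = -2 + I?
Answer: 31/4091 - 5*√1385/4091 ≈ -0.037907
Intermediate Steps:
Q = 5*√1385 (Q = 5*√(608 + 777) = 5*√1385 ≈ 186.08)
k(F) = -31 (k(F) = -28 + (-2 - 1) = -28 - 3 = -31)
t = 240
(k(64) + Q)/(-4331 + t) = (-31 + 5*√1385)/(-4331 + 240) = (-31 + 5*√1385)/(-4091) = (-31 + 5*√1385)*(-1/4091) = 31/4091 - 5*√1385/4091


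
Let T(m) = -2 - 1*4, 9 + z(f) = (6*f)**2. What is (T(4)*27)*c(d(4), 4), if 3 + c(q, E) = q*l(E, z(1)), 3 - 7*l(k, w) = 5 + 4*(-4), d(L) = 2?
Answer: -162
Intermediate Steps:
z(f) = -9 + 36*f**2 (z(f) = -9 + (6*f)**2 = -9 + 36*f**2)
T(m) = -6 (T(m) = -2 - 4 = -6)
l(k, w) = 2 (l(k, w) = 3/7 - (5 + 4*(-4))/7 = 3/7 - (5 - 16)/7 = 3/7 - 1/7*(-11) = 3/7 + 11/7 = 2)
c(q, E) = -3 + 2*q (c(q, E) = -3 + q*2 = -3 + 2*q)
(T(4)*27)*c(d(4), 4) = (-6*27)*(-3 + 2*2) = -162*(-3 + 4) = -162*1 = -162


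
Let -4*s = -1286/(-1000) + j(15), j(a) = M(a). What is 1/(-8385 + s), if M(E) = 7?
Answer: -2000/16774143 ≈ -0.00011923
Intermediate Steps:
j(a) = 7
s = -4143/2000 (s = -(-1286/(-1000) + 7)/4 = -(-1286*(-1/1000) + 7)/4 = -(643/500 + 7)/4 = -¼*4143/500 = -4143/2000 ≈ -2.0715)
1/(-8385 + s) = 1/(-8385 - 4143/2000) = 1/(-16774143/2000) = -2000/16774143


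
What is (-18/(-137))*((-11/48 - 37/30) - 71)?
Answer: -52173/5480 ≈ -9.5206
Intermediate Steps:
(-18/(-137))*((-11/48 - 37/30) - 71) = (-18*(-1/137))*((-11*1/48 - 37*1/30) - 71) = 18*((-11/48 - 37/30) - 71)/137 = 18*(-117/80 - 71)/137 = (18/137)*(-5797/80) = -52173/5480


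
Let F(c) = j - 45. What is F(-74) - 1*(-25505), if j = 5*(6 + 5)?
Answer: 25515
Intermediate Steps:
j = 55 (j = 5*11 = 55)
F(c) = 10 (F(c) = 55 - 45 = 10)
F(-74) - 1*(-25505) = 10 - 1*(-25505) = 10 + 25505 = 25515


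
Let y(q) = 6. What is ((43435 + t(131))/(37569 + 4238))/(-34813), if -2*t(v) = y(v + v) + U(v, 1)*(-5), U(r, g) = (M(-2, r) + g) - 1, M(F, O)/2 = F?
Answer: -43422/1455427091 ≈ -2.9835e-5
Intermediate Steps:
M(F, O) = 2*F
U(r, g) = -5 + g (U(r, g) = (2*(-2) + g) - 1 = (-4 + g) - 1 = -5 + g)
t(v) = -13 (t(v) = -(6 + (-5 + 1)*(-5))/2 = -(6 - 4*(-5))/2 = -(6 + 20)/2 = -1/2*26 = -13)
((43435 + t(131))/(37569 + 4238))/(-34813) = ((43435 - 13)/(37569 + 4238))/(-34813) = (43422/41807)*(-1/34813) = -43422/1455427091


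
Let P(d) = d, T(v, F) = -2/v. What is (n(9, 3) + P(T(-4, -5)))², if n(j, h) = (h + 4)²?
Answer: 9801/4 ≈ 2450.3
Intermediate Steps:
n(j, h) = (4 + h)²
(n(9, 3) + P(T(-4, -5)))² = ((4 + 3)² - 2/(-4))² = (7² - 2*(-¼))² = (49 + ½)² = (99/2)² = 9801/4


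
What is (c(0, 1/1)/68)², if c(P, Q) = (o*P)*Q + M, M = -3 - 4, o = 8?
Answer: 49/4624 ≈ 0.010597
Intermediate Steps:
M = -7
c(P, Q) = -7 + 8*P*Q (c(P, Q) = (8*P)*Q - 7 = 8*P*Q - 7 = -7 + 8*P*Q)
(c(0, 1/1)/68)² = ((-7 + 8*0/1)/68)² = ((-7 + 8*0*1)*(1/68))² = ((-7 + 0)*(1/68))² = (-7*1/68)² = (-7/68)² = 49/4624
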